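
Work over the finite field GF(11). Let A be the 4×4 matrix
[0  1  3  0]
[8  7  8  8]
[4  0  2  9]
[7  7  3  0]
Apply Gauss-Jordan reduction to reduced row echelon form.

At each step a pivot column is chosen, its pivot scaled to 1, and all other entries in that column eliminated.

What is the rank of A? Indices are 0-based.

rank = 4

pivot(0,0): swap R0↔R1
pivot(0,0)=8: scale R0 → (1, 5, 1, 1)
  clear (2,0): R2 −= (4)R0 → (0, 2, 9, 5)
  clear (3,0): R3 −= (7)R0 → (0, 5, 7, 4)
pivot(1,1)=1: scale R1 → (0, 1, 3, 0)
  clear (0,1): R0 −= (5)R1 → (1, 0, 8, 1)
  clear (2,1): R2 −= (2)R1 → (0, 0, 3, 5)
  clear (3,1): R3 −= (5)R1 → (0, 0, 3, 4)
pivot(2,2)=3: scale R2 → (0, 0, 1, 9)
  clear (0,2): R0 −= (8)R2 → (1, 0, 0, 6)
  clear (1,2): R1 −= (3)R2 → (0, 1, 0, 6)
  clear (3,2): R3 −= (3)R2 → (0, 0, 0, 10)
pivot(3,3)=10: scale R3 → (0, 0, 0, 1)
  clear (0,3): R0 −= (6)R3 → (1, 0, 0, 0)
  clear (1,3): R1 −= (6)R3 → (0, 1, 0, 0)
  clear (2,3): R2 −= (9)R3 → (0, 0, 1, 0)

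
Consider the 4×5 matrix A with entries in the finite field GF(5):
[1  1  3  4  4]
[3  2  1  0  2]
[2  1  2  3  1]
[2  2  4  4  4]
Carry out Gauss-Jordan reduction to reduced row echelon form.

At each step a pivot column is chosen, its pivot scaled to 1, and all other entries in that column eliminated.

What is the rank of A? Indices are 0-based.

rank = 4

[1] R0 /= 1  ⇒  (1, 1, 3, 4, 4)
     R1 -= 3·R0  ⇒  (0, 4, 2, 3, 0)
     R2 -= 2·R0  ⇒  (0, 4, 1, 0, 3)
     R3 -= 2·R0  ⇒  (0, 0, 3, 1, 1)
[2] R1 /= 4  ⇒  (0, 1, 3, 2, 0)
     R0 -= 1·R1  ⇒  (1, 0, 0, 2, 4)
     R2 -= 4·R1  ⇒  (0, 0, 4, 2, 3)
[3] R2 /= 4  ⇒  (0, 0, 1, 3, 2)
     R1 -= 3·R2  ⇒  (0, 1, 0, 3, 4)
     R3 -= 3·R2  ⇒  (0, 0, 0, 2, 0)
[4] R3 /= 2  ⇒  (0, 0, 0, 1, 0)
     R0 -= 2·R3  ⇒  (1, 0, 0, 0, 4)
     R1 -= 3·R3  ⇒  (0, 1, 0, 0, 4)
     R2 -= 3·R3  ⇒  (0, 0, 1, 0, 2)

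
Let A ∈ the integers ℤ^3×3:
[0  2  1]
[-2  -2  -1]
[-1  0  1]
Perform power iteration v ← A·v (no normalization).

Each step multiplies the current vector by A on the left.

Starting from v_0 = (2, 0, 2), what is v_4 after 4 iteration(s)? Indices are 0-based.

v_0 = (2, 0, 2).
v_1 = A·v_0 = (2, -6, 0).
v_2 = A·v_1 = (-12, 8, -2).
v_3 = A·v_2 = (14, 10, 10).
v_4 = A·v_3 = (30, -58, -4).

v_4 = (30, -58, -4)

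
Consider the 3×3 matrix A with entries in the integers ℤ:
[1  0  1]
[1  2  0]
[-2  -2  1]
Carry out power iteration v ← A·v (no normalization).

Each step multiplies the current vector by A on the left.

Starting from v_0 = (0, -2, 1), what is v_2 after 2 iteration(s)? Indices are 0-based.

v_2 = (6, -7, 11)

v_0 = (0, -2, 1).
v_1 = A·v_0 = (1, -4, 5).
v_2 = A·v_1 = (6, -7, 11).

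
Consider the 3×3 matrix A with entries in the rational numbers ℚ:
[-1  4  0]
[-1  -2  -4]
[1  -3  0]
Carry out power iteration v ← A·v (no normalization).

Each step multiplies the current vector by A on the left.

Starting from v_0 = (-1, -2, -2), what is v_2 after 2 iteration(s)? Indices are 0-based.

v_2 = (59, -39, -46)

v_0 = (-1, -2, -2).
v_1 = A·v_0 = (-7, 13, 5).
v_2 = A·v_1 = (59, -39, -46).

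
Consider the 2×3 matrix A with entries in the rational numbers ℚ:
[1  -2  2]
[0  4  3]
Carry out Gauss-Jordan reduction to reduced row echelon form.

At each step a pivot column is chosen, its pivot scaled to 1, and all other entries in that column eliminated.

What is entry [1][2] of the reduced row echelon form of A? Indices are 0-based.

M[1][2] = 3/4

step 1: normalize row 0 (÷1) = (1, -2, 2)
step 2: normalize row 1 (÷4) = (0, 1, 3/4)
  row 0: subtract -2×row1 = (1, 0, 7/2)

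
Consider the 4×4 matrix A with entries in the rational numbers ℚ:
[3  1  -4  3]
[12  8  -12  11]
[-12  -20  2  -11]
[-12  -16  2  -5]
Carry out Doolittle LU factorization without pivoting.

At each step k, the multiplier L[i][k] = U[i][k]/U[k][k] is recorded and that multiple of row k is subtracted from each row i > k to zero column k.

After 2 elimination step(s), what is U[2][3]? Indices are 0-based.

U[2][3] = -3

k=0: U[0][0]=3
  eliminate (1,0): mult=4, new row 1: (0, 4, 4, -1); set L[1][0]=4
  eliminate (2,0): mult=-4, new row 2: (0, -16, -14, 1); set L[2][0]=-4
  eliminate (3,0): mult=-4, new row 3: (0, -12, -14, 7); set L[3][0]=-4
k=1: U[1][1]=4
  eliminate (2,1): mult=-4, new row 2: (0, 0, 2, -3); set L[2][1]=-4
  eliminate (3,1): mult=-3, new row 3: (0, 0, -2, 4); set L[3][1]=-3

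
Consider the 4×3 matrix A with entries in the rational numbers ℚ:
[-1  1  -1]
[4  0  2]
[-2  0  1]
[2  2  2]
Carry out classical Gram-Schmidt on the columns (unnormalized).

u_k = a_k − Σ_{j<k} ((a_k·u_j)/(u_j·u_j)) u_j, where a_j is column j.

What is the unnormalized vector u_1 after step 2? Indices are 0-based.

u_1 = (28/25, -12/25, 6/25, 44/25)

Step 1: u_0 = a_0 = (-1, 4, -2, 2).
Step 2: u_1 = a_1 − (3/25)·u_0 = (28/25, -12/25, 6/25, 44/25).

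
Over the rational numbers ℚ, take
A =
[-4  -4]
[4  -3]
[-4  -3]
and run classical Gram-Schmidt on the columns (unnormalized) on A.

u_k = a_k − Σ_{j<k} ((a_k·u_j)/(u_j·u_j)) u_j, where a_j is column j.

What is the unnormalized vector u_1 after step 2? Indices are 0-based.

u_1 = (-8/3, -13/3, -5/3)

Step 1: u_0 = a_0 = (-4, 4, -4).
Step 2: u_1 = a_1 − (1/3)·u_0 = (-8/3, -13/3, -5/3).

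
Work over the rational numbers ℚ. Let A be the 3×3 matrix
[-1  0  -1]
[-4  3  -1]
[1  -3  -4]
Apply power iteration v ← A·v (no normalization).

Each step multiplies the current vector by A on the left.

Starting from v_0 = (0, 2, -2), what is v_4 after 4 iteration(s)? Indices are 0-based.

v_0 = (0, 2, -2).
v_1 = A·v_0 = (2, 8, 2).
v_2 = A·v_1 = (-4, 14, -30).
v_3 = A·v_2 = (34, 88, 74).
v_4 = A·v_3 = (-108, 54, -526).

v_4 = (-108, 54, -526)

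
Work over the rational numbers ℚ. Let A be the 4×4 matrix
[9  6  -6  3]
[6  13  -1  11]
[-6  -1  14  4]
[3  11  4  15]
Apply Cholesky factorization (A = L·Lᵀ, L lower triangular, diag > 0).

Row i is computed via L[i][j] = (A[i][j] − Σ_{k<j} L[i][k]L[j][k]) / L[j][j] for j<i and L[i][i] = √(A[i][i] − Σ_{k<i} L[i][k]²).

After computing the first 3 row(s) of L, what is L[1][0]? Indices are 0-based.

L[1][0] = 2

Step 1: L[0][0] = √(9) = 3.
  L[1][0] = (6) / L[0][0] = 2.
Step 2: L[1][1] = √(9) = 3.
  L[2][0] = (-6) / L[0][0] = -2.
  L[2][1] = (3) / L[1][1] = 1.
Step 3: L[2][2] = √(9) = 3.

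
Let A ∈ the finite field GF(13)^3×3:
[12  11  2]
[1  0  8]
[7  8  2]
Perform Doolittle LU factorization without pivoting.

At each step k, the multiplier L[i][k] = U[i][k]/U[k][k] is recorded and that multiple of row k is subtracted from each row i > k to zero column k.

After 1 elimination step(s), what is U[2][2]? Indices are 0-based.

[col 0] pivot 12
  R1 -= 12*R0 → (0, 11, 10)  (L[1][0] := 12)
  R2 -= 6*R0 → (0, 7, 3)  (L[2][0] := 6)

U[2][2] = 3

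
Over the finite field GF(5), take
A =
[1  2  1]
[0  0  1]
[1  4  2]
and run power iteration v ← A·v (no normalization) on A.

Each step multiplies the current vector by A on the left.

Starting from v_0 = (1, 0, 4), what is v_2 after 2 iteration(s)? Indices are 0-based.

v_2 = (2, 4, 4)

v_0 = (1, 0, 4).
v_1 = A·v_0 = (0, 4, 4).
v_2 = A·v_1 = (2, 4, 4).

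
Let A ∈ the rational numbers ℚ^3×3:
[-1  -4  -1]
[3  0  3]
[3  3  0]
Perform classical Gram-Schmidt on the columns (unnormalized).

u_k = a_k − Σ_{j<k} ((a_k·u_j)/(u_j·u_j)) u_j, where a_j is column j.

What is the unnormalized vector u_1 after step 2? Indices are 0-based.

u_1 = (-63/19, -39/19, 18/19)

Step 1: u_0 = a_0 = (-1, 3, 3).
Step 2: u_1 = a_1 − (13/19)·u_0 = (-63/19, -39/19, 18/19).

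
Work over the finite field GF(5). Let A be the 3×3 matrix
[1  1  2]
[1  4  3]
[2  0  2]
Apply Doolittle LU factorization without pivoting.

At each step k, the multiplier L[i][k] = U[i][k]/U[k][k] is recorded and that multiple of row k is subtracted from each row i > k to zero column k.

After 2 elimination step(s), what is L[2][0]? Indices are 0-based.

L[2][0] = 2

k=0: U[0][0]=1
  eliminate (1,0): mult=1, new row 1: (0, 3, 1); set L[1][0]=1
  eliminate (2,0): mult=2, new row 2: (0, 3, 3); set L[2][0]=2
k=1: U[1][1]=3
  eliminate (2,1): mult=1, new row 2: (0, 0, 2); set L[2][1]=1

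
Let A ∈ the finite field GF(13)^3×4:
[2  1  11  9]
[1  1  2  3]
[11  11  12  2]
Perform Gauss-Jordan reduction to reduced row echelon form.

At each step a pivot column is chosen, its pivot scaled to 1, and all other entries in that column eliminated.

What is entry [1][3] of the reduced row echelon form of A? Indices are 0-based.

step 1: normalize row 0 (÷2) = (1, 7, 12, 11)
  row 1: subtract 1×row0 = (0, 7, 3, 5)
  row 2: subtract 11×row0 = (0, 12, 10, 11)
step 2: normalize row 1 (÷7) = (0, 1, 6, 10)
  row 0: subtract 7×row1 = (1, 0, 9, 6)
  row 2: subtract 12×row1 = (0, 0, 3, 8)
step 3: normalize row 2 (÷3) = (0, 0, 1, 7)
  row 0: subtract 9×row2 = (1, 0, 0, 8)
  row 1: subtract 6×row2 = (0, 1, 0, 7)

M[1][3] = 7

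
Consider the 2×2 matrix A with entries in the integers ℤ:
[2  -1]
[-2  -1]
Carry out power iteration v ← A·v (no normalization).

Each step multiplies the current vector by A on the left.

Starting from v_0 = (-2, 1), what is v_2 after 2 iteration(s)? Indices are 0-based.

v_0 = (-2, 1).
v_1 = A·v_0 = (-5, 3).
v_2 = A·v_1 = (-13, 7).

v_2 = (-13, 7)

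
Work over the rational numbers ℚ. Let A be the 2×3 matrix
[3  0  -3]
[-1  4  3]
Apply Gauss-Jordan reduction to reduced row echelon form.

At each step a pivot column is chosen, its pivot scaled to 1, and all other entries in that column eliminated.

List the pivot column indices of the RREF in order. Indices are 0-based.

pivot(0,0)=3: scale R0 → (1, 0, -1)
  clear (1,0): R1 −= (-1)R0 → (0, 4, 2)
pivot(1,1)=4: scale R1 → (0, 1, 1/2)

pivot columns: 0, 1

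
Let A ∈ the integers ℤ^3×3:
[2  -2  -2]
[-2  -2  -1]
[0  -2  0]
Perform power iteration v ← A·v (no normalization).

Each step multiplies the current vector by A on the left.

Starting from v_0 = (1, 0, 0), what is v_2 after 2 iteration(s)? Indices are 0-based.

v_0 = (1, 0, 0).
v_1 = A·v_0 = (2, -2, 0).
v_2 = A·v_1 = (8, 0, 4).

v_2 = (8, 0, 4)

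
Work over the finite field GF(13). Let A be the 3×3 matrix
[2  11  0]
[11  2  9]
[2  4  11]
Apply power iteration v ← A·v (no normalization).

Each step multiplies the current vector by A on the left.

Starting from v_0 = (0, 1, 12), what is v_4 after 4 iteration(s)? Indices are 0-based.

v_0 = (0, 1, 12).
v_1 = A·v_0 = (11, 6, 6).
v_2 = A·v_1 = (10, 5, 8).
v_3 = A·v_2 = (10, 10, 11).
v_4 = A·v_3 = (0, 8, 12).

v_4 = (0, 8, 12)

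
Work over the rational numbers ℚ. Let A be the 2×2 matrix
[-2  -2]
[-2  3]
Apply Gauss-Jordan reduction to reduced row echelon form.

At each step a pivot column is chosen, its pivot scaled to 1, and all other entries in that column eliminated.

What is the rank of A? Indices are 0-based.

step 1: normalize row 0 (÷-2) = (1, 1)
  row 1: subtract -2×row0 = (0, 5)
step 2: normalize row 1 (÷5) = (0, 1)
  row 0: subtract 1×row1 = (1, 0)

rank = 2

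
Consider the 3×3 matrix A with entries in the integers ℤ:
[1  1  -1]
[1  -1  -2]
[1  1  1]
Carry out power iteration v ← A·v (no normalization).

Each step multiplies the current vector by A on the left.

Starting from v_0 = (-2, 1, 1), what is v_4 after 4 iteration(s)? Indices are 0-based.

v_4 = (18, 21, -4)

v_0 = (-2, 1, 1).
v_1 = A·v_0 = (-2, -5, 0).
v_2 = A·v_1 = (-7, 3, -7).
v_3 = A·v_2 = (3, 4, -11).
v_4 = A·v_3 = (18, 21, -4).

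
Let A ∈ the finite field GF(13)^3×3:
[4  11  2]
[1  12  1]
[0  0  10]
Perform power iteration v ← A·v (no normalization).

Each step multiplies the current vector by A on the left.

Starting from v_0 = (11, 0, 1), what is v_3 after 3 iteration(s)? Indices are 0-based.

v_0 = (11, 0, 1).
v_1 = A·v_0 = (7, 12, 10).
v_2 = A·v_1 = (11, 5, 9).
v_3 = A·v_2 = (0, 2, 12).

v_3 = (0, 2, 12)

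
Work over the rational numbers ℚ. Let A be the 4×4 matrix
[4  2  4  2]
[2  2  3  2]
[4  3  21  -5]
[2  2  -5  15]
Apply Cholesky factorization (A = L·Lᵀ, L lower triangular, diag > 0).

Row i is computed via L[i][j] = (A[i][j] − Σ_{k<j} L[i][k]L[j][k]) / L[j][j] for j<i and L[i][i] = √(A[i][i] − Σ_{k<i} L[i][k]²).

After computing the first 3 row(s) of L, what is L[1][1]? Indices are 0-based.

L[1][1] = 1

Step 1: L[0][0] = √(4) = 2.
  L[1][0] = (2) / L[0][0] = 1.
Step 2: L[1][1] = √(1) = 1.
  L[2][0] = (4) / L[0][0] = 2.
  L[2][1] = (1) / L[1][1] = 1.
Step 3: L[2][2] = √(16) = 4.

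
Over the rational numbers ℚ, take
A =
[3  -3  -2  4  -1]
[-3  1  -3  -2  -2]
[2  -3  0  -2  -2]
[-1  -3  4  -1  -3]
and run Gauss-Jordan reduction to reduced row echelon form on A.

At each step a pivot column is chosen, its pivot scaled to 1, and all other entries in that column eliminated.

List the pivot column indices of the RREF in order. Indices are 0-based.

step 1: normalize row 0 (÷3) = (1, -1, -2/3, 4/3, -1/3)
  row 1: subtract -3×row0 = (0, -2, -5, 2, -3)
  row 2: subtract 2×row0 = (0, -1, 4/3, -14/3, -4/3)
  row 3: subtract -1×row0 = (0, -4, 10/3, 1/3, -10/3)
step 2: normalize row 1 (÷-2) = (0, 1, 5/2, -1, 3/2)
  row 0: subtract -1×row1 = (1, 0, 11/6, 1/3, 7/6)
  row 2: subtract -1×row1 = (0, 0, 23/6, -17/3, 1/6)
  row 3: subtract -4×row1 = (0, 0, 40/3, -11/3, 8/3)
step 3: normalize row 2 (÷23/6) = (0, 0, 1, -34/23, 1/23)
  row 0: subtract 11/6×row2 = (1, 0, 0, 70/23, 25/23)
  row 1: subtract 5/2×row2 = (0, 1, 0, 62/23, 32/23)
  row 3: subtract 40/3×row2 = (0, 0, 0, 369/23, 48/23)
step 4: normalize row 3 (÷369/23) = (0, 0, 0, 1, 16/123)
  row 0: subtract 70/23×row3 = (1, 0, 0, 0, 85/123)
  row 1: subtract 62/23×row3 = (0, 1, 0, 0, 128/123)
  row 2: subtract -34/23×row3 = (0, 0, 1, 0, 29/123)

pivot columns: 0, 1, 2, 3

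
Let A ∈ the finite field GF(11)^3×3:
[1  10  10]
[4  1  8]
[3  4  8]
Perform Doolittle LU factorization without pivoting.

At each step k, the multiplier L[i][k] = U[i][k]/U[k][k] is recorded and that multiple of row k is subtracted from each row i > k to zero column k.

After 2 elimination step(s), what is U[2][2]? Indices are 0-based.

Step 1: pivot at (0,0) is 1.
  row1 ← row1 − (4)·row0  ⇒  L[1][0]=4, U row1=(0, 5, 1)
  row2 ← row2 − (3)·row0  ⇒  L[2][0]=3, U row2=(0, 7, 0)
Step 2: pivot at (1,1) is 5.
  row2 ← row2 − (8)·row1  ⇒  L[2][1]=8, U row2=(0, 0, 3)

U[2][2] = 3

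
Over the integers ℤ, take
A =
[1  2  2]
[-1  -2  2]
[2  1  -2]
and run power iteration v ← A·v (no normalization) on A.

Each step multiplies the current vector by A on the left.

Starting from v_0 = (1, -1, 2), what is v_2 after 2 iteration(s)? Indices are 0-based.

v_0 = (1, -1, 2).
v_1 = A·v_0 = (3, 5, -3).
v_2 = A·v_1 = (7, -19, 17).

v_2 = (7, -19, 17)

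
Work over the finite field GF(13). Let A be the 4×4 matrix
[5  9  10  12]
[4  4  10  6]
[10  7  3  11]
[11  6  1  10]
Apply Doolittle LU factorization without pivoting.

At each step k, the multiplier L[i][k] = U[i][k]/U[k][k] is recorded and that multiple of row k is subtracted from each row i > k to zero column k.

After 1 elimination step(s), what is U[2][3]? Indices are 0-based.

Step 1: pivot at (0,0) is 5.
  row1 ← row1 − (6)·row0  ⇒  L[1][0]=6, U row1=(0, 2, 2, 12)
  row2 ← row2 − (2)·row0  ⇒  L[2][0]=2, U row2=(0, 2, 9, 0)
  row3 ← row3 − (10)·row0  ⇒  L[3][0]=10, U row3=(0, 7, 5, 7)

U[2][3] = 0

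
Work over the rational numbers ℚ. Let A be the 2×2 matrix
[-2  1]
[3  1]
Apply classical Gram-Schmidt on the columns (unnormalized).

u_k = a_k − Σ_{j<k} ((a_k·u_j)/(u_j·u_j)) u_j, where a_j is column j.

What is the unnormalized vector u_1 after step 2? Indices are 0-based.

u_1 = (15/13, 10/13)

Step 1: u_0 = a_0 = (-2, 3).
Step 2: u_1 = a_1 − (1/13)·u_0 = (15/13, 10/13).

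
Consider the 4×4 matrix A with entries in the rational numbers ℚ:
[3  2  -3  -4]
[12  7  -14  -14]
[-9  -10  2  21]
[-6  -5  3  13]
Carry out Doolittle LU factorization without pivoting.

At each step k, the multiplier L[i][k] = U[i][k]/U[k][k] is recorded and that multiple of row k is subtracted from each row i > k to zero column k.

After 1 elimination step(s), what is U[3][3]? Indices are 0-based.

U[3][3] = 5

[col 0] pivot 3
  R1 -= 4*R0 → (0, -1, -2, 2)  (L[1][0] := 4)
  R2 -= -3*R0 → (0, -4, -7, 9)  (L[2][0] := -3)
  R3 -= -2*R0 → (0, -1, -3, 5)  (L[3][0] := -2)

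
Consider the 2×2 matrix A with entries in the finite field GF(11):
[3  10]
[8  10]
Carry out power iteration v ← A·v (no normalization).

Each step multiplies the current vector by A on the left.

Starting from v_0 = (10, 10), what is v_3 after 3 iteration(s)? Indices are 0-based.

v_0 = (10, 10).
v_1 = A·v_0 = (9, 4).
v_2 = A·v_1 = (1, 2).
v_3 = A·v_2 = (1, 6).

v_3 = (1, 6)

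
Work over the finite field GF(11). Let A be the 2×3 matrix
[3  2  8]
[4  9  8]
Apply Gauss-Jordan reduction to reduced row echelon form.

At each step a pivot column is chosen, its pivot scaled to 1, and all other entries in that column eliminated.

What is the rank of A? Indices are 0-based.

rank = 2

pivot(0,0)=3: scale R0 → (1, 8, 10)
  clear (1,0): R1 −= (4)R0 → (0, 10, 1)
pivot(1,1)=10: scale R1 → (0, 1, 10)
  clear (0,1): R0 −= (8)R1 → (1, 0, 7)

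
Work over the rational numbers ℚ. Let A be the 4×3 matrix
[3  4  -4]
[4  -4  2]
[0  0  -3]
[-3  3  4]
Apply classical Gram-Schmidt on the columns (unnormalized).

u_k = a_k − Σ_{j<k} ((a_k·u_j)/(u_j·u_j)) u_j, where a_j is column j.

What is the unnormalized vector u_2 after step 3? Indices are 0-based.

Step 1: u_0 = a_0 = (3, 4, 0, -3).
Step 2: u_1 = a_1 − (-13/34)·u_0 = (175/34, -42/17, 0, 63/34).
Step 3: u_2 = a_2 − (-8/17)·u_0 − (-88/175)·u_1 = (0, 66/25, -3, 88/25).

u_2 = (0, 66/25, -3, 88/25)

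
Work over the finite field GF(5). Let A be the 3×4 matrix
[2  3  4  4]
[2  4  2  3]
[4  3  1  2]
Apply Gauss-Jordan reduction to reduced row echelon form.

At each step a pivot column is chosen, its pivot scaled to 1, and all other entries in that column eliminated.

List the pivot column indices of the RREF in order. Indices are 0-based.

pivot(0,0)=2: scale R0 → (1, 4, 2, 2)
  clear (1,0): R1 −= (2)R0 → (0, 1, 3, 4)
  clear (2,0): R2 −= (4)R0 → (0, 2, 3, 4)
pivot(1,1)=1: scale R1 → (0, 1, 3, 4)
  clear (0,1): R0 −= (4)R1 → (1, 0, 0, 1)
  clear (2,1): R2 −= (2)R1 → (0, 0, 2, 1)
pivot(2,2)=2: scale R2 → (0, 0, 1, 3)
  clear (1,2): R1 −= (3)R2 → (0, 1, 0, 0)

pivot columns: 0, 1, 2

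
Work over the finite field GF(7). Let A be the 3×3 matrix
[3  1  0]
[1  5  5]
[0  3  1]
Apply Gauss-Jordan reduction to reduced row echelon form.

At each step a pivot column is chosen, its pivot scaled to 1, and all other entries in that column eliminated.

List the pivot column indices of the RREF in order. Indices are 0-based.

pivot columns: 0, 1, 2

pivot(0,0)=3: scale R0 → (1, 5, 0)
  clear (1,0): R1 −= (1)R0 → (0, 0, 5)
pivot(1,1): swap R1↔R2
pivot(1,1)=3: scale R1 → (0, 1, 5)
  clear (0,1): R0 −= (5)R1 → (1, 0, 3)
pivot(2,2)=5: scale R2 → (0, 0, 1)
  clear (0,2): R0 −= (3)R2 → (1, 0, 0)
  clear (1,2): R1 −= (5)R2 → (0, 1, 0)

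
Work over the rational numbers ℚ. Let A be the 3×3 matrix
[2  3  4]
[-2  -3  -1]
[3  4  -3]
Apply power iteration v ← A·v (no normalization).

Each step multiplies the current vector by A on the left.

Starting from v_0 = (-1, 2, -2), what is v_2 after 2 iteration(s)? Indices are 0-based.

v_0 = (-1, 2, -2).
v_1 = A·v_0 = (-4, -2, 11).
v_2 = A·v_1 = (30, 3, -53).

v_2 = (30, 3, -53)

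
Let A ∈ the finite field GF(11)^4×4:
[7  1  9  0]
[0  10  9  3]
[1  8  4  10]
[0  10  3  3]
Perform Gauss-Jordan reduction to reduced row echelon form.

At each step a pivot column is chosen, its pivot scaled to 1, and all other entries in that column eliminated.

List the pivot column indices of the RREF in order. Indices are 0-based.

pivot columns: 0, 1, 2, 3

pivot(0,0)=7: scale R0 → (1, 8, 6, 0)
  clear (2,0): R2 −= (1)R0 → (0, 0, 9, 10)
pivot(1,1)=10: scale R1 → (0, 1, 2, 8)
  clear (0,1): R0 −= (8)R1 → (1, 0, 1, 2)
  clear (3,1): R3 −= (10)R1 → (0, 0, 5, 0)
pivot(2,2)=9: scale R2 → (0, 0, 1, 6)
  clear (0,2): R0 −= (1)R2 → (1, 0, 0, 7)
  clear (1,2): R1 −= (2)R2 → (0, 1, 0, 7)
  clear (3,2): R3 −= (5)R2 → (0, 0, 0, 3)
pivot(3,3)=3: scale R3 → (0, 0, 0, 1)
  clear (0,3): R0 −= (7)R3 → (1, 0, 0, 0)
  clear (1,3): R1 −= (7)R3 → (0, 1, 0, 0)
  clear (2,3): R2 −= (6)R3 → (0, 0, 1, 0)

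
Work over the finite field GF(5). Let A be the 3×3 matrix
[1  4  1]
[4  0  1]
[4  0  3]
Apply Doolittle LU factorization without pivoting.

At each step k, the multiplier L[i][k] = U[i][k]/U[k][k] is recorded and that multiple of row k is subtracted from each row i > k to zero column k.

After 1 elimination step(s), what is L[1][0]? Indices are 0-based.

k=0: U[0][0]=1
  eliminate (1,0): mult=4, new row 1: (0, 4, 2); set L[1][0]=4
  eliminate (2,0): mult=4, new row 2: (0, 4, 4); set L[2][0]=4

L[1][0] = 4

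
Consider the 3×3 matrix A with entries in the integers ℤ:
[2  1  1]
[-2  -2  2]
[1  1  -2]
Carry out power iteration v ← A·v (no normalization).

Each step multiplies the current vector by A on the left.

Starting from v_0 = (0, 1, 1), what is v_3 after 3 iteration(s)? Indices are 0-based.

v_0 = (0, 1, 1).
v_1 = A·v_0 = (2, 0, -1).
v_2 = A·v_1 = (3, -6, 4).
v_3 = A·v_2 = (4, 14, -11).

v_3 = (4, 14, -11)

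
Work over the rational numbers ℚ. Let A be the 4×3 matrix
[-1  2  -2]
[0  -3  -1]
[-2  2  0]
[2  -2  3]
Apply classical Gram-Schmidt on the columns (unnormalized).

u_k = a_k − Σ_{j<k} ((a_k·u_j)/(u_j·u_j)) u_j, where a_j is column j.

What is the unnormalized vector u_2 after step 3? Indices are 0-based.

Step 1: u_0 = a_0 = (-1, 0, -2, 2).
Step 2: u_1 = a_1 − (-10/9)·u_0 = (8/9, -3, -2/9, 2/9).
Step 3: u_2 = a_2 − (8/9)·u_0 − (17/89)·u_1 = (-114/89, -38/89, 162/89, 105/89).

u_2 = (-114/89, -38/89, 162/89, 105/89)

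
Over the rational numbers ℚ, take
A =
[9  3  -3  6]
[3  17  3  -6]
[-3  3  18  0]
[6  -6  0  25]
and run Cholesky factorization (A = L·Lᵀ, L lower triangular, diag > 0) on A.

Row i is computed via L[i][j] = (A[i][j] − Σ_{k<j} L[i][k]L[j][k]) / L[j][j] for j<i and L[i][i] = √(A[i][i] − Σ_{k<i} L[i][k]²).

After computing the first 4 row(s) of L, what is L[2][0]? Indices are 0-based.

L[2][0] = -1

Step 1: L[0][0] = √(9) = 3.
  L[1][0] = (3) / L[0][0] = 1.
Step 2: L[1][1] = √(16) = 4.
  L[2][0] = (-3) / L[0][0] = -1.
  L[2][1] = (4) / L[1][1] = 1.
Step 3: L[2][2] = √(16) = 4.
  L[3][0] = (6) / L[0][0] = 2.
  L[3][1] = (-8) / L[1][1] = -2.
  L[3][2] = (4) / L[2][2] = 1.
Step 4: L[3][3] = √(16) = 4.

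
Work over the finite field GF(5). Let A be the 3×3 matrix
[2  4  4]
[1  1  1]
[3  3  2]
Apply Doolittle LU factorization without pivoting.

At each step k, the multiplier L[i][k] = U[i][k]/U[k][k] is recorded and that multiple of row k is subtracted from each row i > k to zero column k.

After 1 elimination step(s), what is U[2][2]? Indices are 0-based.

U[2][2] = 1

[col 0] pivot 2
  R1 -= 3*R0 → (0, 4, 4)  (L[1][0] := 3)
  R2 -= 4*R0 → (0, 2, 1)  (L[2][0] := 4)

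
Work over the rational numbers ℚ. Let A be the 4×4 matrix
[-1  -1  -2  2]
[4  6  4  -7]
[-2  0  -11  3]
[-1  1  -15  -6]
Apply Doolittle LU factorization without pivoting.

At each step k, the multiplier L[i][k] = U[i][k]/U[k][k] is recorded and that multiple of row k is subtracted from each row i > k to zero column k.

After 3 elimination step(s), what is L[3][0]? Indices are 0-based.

L[3][0] = 1

Step 1: pivot at (0,0) is -1.
  row1 ← row1 − (-4)·row0  ⇒  L[1][0]=-4, U row1=(0, 2, -4, 1)
  row2 ← row2 − (2)·row0  ⇒  L[2][0]=2, U row2=(0, 2, -7, -1)
  row3 ← row3 − (1)·row0  ⇒  L[3][0]=1, U row3=(0, 2, -13, -8)
Step 2: pivot at (1,1) is 2.
  row2 ← row2 − (1)·row1  ⇒  L[2][1]=1, U row2=(0, 0, -3, -2)
  row3 ← row3 − (1)·row1  ⇒  L[3][1]=1, U row3=(0, 0, -9, -9)
Step 3: pivot at (2,2) is -3.
  row3 ← row3 − (3)·row2  ⇒  L[3][2]=3, U row3=(0, 0, 0, -3)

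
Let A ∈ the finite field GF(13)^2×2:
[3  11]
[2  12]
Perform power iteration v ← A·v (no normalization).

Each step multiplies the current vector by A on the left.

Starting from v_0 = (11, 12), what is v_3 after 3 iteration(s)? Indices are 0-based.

v_3 = (5, 6)

v_0 = (11, 12).
v_1 = A·v_0 = (9, 10).
v_2 = A·v_1 = (7, 8).
v_3 = A·v_2 = (5, 6).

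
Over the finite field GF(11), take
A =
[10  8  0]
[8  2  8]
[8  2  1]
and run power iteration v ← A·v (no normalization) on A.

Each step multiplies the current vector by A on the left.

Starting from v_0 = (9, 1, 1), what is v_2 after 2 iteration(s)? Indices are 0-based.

v_2 = (8, 8, 0)

v_0 = (9, 1, 1).
v_1 = A·v_0 = (10, 5, 9).
v_2 = A·v_1 = (8, 8, 0).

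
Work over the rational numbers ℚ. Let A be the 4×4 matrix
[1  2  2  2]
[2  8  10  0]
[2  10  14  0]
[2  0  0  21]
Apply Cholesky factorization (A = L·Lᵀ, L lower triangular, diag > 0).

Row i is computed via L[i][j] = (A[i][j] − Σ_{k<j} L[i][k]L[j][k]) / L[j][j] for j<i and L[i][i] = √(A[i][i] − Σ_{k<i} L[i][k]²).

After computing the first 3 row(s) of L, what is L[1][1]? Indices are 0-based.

Step 1: L[0][0] = √(1) = 1.
  L[1][0] = (2) / L[0][0] = 2.
Step 2: L[1][1] = √(4) = 2.
  L[2][0] = (2) / L[0][0] = 2.
  L[2][1] = (6) / L[1][1] = 3.
Step 3: L[2][2] = √(1) = 1.

L[1][1] = 2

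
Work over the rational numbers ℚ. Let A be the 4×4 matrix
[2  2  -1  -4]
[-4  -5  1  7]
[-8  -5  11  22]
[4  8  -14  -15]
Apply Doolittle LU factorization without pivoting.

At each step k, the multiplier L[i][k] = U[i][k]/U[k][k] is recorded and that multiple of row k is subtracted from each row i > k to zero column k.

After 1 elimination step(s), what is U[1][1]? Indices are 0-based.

k=0: U[0][0]=2
  eliminate (1,0): mult=-2, new row 1: (0, -1, -1, -1); set L[1][0]=-2
  eliminate (2,0): mult=-4, new row 2: (0, 3, 7, 6); set L[2][0]=-4
  eliminate (3,0): mult=2, new row 3: (0, 4, -12, -7); set L[3][0]=2

U[1][1] = -1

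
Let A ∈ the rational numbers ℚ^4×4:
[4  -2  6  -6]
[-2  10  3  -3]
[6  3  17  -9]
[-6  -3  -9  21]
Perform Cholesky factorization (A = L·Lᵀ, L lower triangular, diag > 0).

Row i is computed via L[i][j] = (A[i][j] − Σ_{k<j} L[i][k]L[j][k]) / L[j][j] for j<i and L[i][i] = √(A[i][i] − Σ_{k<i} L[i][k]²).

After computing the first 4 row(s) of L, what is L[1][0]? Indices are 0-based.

L[1][0] = -1

Step 1: L[0][0] = √(4) = 2.
  L[1][0] = (-2) / L[0][0] = -1.
Step 2: L[1][1] = √(9) = 3.
  L[2][0] = (6) / L[0][0] = 3.
  L[2][1] = (6) / L[1][1] = 2.
Step 3: L[2][2] = √(4) = 2.
  L[3][0] = (-6) / L[0][0] = -3.
  L[3][1] = (-6) / L[1][1] = -2.
  L[3][2] = (4) / L[2][2] = 2.
Step 4: L[3][3] = √(4) = 2.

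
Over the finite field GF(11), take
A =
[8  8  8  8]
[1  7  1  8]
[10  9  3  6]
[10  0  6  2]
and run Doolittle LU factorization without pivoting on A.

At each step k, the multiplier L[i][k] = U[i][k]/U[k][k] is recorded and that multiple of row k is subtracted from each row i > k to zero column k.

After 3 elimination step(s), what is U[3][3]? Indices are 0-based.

U[3][3] = 10

Step 1: pivot at (0,0) is 8.
  row1 ← row1 − (7)·row0  ⇒  L[1][0]=7, U row1=(0, 6, 0, 7)
  row2 ← row2 − (4)·row0  ⇒  L[2][0]=4, U row2=(0, 10, 4, 7)
  row3 ← row3 − (4)·row0  ⇒  L[3][0]=4, U row3=(0, 1, 7, 3)
Step 2: pivot at (1,1) is 6.
  row2 ← row2 − (9)·row1  ⇒  L[2][1]=9, U row2=(0, 0, 4, 10)
  row3 ← row3 − (2)·row1  ⇒  L[3][1]=2, U row3=(0, 0, 7, 0)
Step 3: pivot at (2,2) is 4.
  row3 ← row3 − (10)·row2  ⇒  L[3][2]=10, U row3=(0, 0, 0, 10)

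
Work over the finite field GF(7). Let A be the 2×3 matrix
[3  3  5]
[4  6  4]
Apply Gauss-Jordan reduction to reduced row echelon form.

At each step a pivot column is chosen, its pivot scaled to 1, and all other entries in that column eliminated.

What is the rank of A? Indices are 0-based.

rank = 2

pivot(0,0)=3: scale R0 → (1, 1, 4)
  clear (1,0): R1 −= (4)R0 → (0, 2, 2)
pivot(1,1)=2: scale R1 → (0, 1, 1)
  clear (0,1): R0 −= (1)R1 → (1, 0, 3)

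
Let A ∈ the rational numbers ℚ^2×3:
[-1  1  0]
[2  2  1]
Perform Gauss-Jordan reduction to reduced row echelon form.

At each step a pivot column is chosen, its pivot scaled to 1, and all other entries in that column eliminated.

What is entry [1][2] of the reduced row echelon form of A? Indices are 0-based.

pivot(0,0)=-1: scale R0 → (1, -1, 0)
  clear (1,0): R1 −= (2)R0 → (0, 4, 1)
pivot(1,1)=4: scale R1 → (0, 1, 1/4)
  clear (0,1): R0 −= (-1)R1 → (1, 0, 1/4)

M[1][2] = 1/4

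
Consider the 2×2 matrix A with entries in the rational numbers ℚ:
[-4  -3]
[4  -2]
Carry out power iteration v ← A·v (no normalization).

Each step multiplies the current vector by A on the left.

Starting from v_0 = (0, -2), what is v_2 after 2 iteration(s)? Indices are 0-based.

v_2 = (-36, 16)

v_0 = (0, -2).
v_1 = A·v_0 = (6, 4).
v_2 = A·v_1 = (-36, 16).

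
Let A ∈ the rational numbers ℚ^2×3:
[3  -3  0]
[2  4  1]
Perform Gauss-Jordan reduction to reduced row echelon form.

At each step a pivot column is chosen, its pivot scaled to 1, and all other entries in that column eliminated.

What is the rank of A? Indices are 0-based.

rank = 2

step 1: normalize row 0 (÷3) = (1, -1, 0)
  row 1: subtract 2×row0 = (0, 6, 1)
step 2: normalize row 1 (÷6) = (0, 1, 1/6)
  row 0: subtract -1×row1 = (1, 0, 1/6)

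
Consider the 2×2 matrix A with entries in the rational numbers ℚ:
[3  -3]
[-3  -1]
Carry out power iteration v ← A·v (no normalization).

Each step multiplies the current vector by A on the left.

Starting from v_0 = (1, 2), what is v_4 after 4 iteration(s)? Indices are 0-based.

v_0 = (1, 2).
v_1 = A·v_0 = (-3, -5).
v_2 = A·v_1 = (6, 14).
v_3 = A·v_2 = (-24, -32).
v_4 = A·v_3 = (24, 104).

v_4 = (24, 104)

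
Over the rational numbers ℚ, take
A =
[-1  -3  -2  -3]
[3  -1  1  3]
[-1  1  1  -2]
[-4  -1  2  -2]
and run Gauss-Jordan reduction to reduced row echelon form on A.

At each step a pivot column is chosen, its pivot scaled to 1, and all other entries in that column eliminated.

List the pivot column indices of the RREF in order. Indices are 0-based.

pivot columns: 0, 1, 2, 3

pivot(0,0)=-1: scale R0 → (1, 3, 2, 3)
  clear (1,0): R1 −= (3)R0 → (0, -10, -5, -6)
  clear (2,0): R2 −= (-1)R0 → (0, 4, 3, 1)
  clear (3,0): R3 −= (-4)R0 → (0, 11, 10, 10)
pivot(1,1)=-10: scale R1 → (0, 1, 1/2, 3/5)
  clear (0,1): R0 −= (3)R1 → (1, 0, 1/2, 6/5)
  clear (2,1): R2 −= (4)R1 → (0, 0, 1, -7/5)
  clear (3,1): R3 −= (11)R1 → (0, 0, 9/2, 17/5)
pivot(2,2)=1: scale R2 → (0, 0, 1, -7/5)
  clear (0,2): R0 −= (1/2)R2 → (1, 0, 0, 19/10)
  clear (1,2): R1 −= (1/2)R2 → (0, 1, 0, 13/10)
  clear (3,2): R3 −= (9/2)R2 → (0, 0, 0, 97/10)
pivot(3,3)=97/10: scale R3 → (0, 0, 0, 1)
  clear (0,3): R0 −= (19/10)R3 → (1, 0, 0, 0)
  clear (1,3): R1 −= (13/10)R3 → (0, 1, 0, 0)
  clear (2,3): R2 −= (-7/5)R3 → (0, 0, 1, 0)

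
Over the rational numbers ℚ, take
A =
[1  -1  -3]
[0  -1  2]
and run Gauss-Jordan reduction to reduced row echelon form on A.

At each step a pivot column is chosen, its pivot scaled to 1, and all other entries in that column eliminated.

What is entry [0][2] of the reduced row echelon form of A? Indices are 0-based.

pivot(0,0)=1: scale R0 → (1, -1, -3)
pivot(1,1)=-1: scale R1 → (0, 1, -2)
  clear (0,1): R0 −= (-1)R1 → (1, 0, -5)

M[0][2] = -5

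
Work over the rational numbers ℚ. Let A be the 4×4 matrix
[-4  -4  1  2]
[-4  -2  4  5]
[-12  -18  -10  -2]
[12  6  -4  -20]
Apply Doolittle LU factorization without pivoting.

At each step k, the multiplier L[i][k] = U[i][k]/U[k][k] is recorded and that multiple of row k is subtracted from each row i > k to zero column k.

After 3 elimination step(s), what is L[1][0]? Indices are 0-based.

L[1][0] = 1

Step 1: pivot at (0,0) is -4.
  row1 ← row1 − (1)·row0  ⇒  L[1][0]=1, U row1=(0, 2, 3, 3)
  row2 ← row2 − (3)·row0  ⇒  L[2][0]=3, U row2=(0, -6, -13, -8)
  row3 ← row3 − (-3)·row0  ⇒  L[3][0]=-3, U row3=(0, -6, -1, -14)
Step 2: pivot at (1,1) is 2.
  row2 ← row2 − (-3)·row1  ⇒  L[2][1]=-3, U row2=(0, 0, -4, 1)
  row3 ← row3 − (-3)·row1  ⇒  L[3][1]=-3, U row3=(0, 0, 8, -5)
Step 3: pivot at (2,2) is -4.
  row3 ← row3 − (-2)·row2  ⇒  L[3][2]=-2, U row3=(0, 0, 0, -3)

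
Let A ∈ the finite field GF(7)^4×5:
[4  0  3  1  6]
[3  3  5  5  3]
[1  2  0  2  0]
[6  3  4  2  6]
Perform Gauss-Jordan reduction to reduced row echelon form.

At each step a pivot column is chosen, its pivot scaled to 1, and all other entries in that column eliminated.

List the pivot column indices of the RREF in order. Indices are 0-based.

pivot columns: 0, 1, 2, 3

pivot(0,0)=4: scale R0 → (1, 0, 6, 2, 5)
  clear (1,0): R1 −= (3)R0 → (0, 3, 1, 6, 2)
  clear (2,0): R2 −= (1)R0 → (0, 2, 1, 0, 2)
  clear (3,0): R3 −= (6)R0 → (0, 3, 3, 4, 4)
pivot(1,1)=3: scale R1 → (0, 1, 5, 2, 3)
  clear (2,1): R2 −= (2)R1 → (0, 0, 5, 3, 3)
  clear (3,1): R3 −= (3)R1 → (0, 0, 2, 5, 2)
pivot(2,2)=5: scale R2 → (0, 0, 1, 2, 2)
  clear (0,2): R0 −= (6)R2 → (1, 0, 0, 4, 0)
  clear (1,2): R1 −= (5)R2 → (0, 1, 0, 6, 0)
  clear (3,2): R3 −= (2)R2 → (0, 0, 0, 1, 5)
pivot(3,3)=1: scale R3 → (0, 0, 0, 1, 5)
  clear (0,3): R0 −= (4)R3 → (1, 0, 0, 0, 1)
  clear (1,3): R1 −= (6)R3 → (0, 1, 0, 0, 5)
  clear (2,3): R2 −= (2)R3 → (0, 0, 1, 0, 6)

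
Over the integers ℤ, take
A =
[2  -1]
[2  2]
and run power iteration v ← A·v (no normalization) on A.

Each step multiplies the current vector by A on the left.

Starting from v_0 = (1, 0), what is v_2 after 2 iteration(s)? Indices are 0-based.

v_0 = (1, 0).
v_1 = A·v_0 = (2, 2).
v_2 = A·v_1 = (2, 8).

v_2 = (2, 8)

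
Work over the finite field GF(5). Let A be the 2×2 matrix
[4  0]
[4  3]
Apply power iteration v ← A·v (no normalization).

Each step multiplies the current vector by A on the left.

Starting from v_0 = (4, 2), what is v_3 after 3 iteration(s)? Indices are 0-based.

v_0 = (4, 2).
v_1 = A·v_0 = (1, 2).
v_2 = A·v_1 = (4, 0).
v_3 = A·v_2 = (1, 1).

v_3 = (1, 1)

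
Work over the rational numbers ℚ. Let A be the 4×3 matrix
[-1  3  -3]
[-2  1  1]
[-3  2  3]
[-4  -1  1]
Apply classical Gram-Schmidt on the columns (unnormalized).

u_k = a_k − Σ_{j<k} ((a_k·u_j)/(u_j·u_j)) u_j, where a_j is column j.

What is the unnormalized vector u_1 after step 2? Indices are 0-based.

u_1 = (83/30, 8/15, 13/10, -29/15)

Step 1: u_0 = a_0 = (-1, -2, -3, -4).
Step 2: u_1 = a_1 − (-7/30)·u_0 = (83/30, 8/15, 13/10, -29/15).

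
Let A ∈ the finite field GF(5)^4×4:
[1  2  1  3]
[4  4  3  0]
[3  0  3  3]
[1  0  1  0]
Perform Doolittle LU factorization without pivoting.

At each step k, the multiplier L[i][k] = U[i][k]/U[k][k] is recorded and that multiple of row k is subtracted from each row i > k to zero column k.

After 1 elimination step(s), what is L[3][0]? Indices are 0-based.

Step 1: pivot at (0,0) is 1.
  row1 ← row1 − (4)·row0  ⇒  L[1][0]=4, U row1=(0, 1, 4, 3)
  row2 ← row2 − (3)·row0  ⇒  L[2][0]=3, U row2=(0, 4, 0, 4)
  row3 ← row3 − (1)·row0  ⇒  L[3][0]=1, U row3=(0, 3, 0, 2)

L[3][0] = 1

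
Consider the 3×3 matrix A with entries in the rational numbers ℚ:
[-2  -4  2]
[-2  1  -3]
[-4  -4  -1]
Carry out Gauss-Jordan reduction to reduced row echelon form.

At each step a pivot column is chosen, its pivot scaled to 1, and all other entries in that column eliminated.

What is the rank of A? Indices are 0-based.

rank = 3

step 1: normalize row 0 (÷-2) = (1, 2, -1)
  row 1: subtract -2×row0 = (0, 5, -5)
  row 2: subtract -4×row0 = (0, 4, -5)
step 2: normalize row 1 (÷5) = (0, 1, -1)
  row 0: subtract 2×row1 = (1, 0, 1)
  row 2: subtract 4×row1 = (0, 0, -1)
step 3: normalize row 2 (÷-1) = (0, 0, 1)
  row 0: subtract 1×row2 = (1, 0, 0)
  row 1: subtract -1×row2 = (0, 1, 0)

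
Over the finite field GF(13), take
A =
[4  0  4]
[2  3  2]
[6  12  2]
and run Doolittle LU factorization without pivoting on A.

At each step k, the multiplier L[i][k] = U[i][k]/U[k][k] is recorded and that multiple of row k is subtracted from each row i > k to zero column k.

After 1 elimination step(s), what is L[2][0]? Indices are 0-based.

[col 0] pivot 4
  R1 -= 7*R0 → (0, 3, 0)  (L[1][0] := 7)
  R2 -= 8*R0 → (0, 12, 9)  (L[2][0] := 8)

L[2][0] = 8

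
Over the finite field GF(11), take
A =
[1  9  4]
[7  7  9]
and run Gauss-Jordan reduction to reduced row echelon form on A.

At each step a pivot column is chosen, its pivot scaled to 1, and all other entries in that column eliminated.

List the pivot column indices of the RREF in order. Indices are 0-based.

pivot columns: 0, 1

[1] R0 /= 1  ⇒  (1, 9, 4)
     R1 -= 7·R0  ⇒  (0, 10, 3)
[2] R1 /= 10  ⇒  (0, 1, 8)
     R0 -= 9·R1  ⇒  (1, 0, 9)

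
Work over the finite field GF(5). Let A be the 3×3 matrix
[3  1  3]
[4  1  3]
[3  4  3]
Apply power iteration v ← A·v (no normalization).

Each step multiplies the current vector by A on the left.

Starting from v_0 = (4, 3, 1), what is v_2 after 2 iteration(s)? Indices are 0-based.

v_2 = (2, 0, 3)

v_0 = (4, 3, 1).
v_1 = A·v_0 = (3, 2, 2).
v_2 = A·v_1 = (2, 0, 3).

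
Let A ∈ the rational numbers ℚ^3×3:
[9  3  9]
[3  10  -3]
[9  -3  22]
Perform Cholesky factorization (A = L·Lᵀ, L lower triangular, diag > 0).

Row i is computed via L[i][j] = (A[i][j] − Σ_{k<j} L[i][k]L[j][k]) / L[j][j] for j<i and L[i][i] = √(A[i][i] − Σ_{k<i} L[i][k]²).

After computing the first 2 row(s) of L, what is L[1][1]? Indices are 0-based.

L[1][1] = 3

Step 1: L[0][0] = √(9) = 3.
  L[1][0] = (3) / L[0][0] = 1.
Step 2: L[1][1] = √(9) = 3.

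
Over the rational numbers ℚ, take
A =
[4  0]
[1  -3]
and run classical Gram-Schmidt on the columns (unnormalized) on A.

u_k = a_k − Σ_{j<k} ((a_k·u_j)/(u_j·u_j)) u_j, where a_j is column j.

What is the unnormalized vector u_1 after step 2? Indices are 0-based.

Step 1: u_0 = a_0 = (4, 1).
Step 2: u_1 = a_1 − (-3/17)·u_0 = (12/17, -48/17).

u_1 = (12/17, -48/17)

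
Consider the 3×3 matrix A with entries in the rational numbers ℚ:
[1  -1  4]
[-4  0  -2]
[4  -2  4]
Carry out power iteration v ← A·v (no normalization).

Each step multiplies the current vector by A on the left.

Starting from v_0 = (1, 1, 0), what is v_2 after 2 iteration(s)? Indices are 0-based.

v_0 = (1, 1, 0).
v_1 = A·v_0 = (0, -4, 2).
v_2 = A·v_1 = (12, -4, 16).

v_2 = (12, -4, 16)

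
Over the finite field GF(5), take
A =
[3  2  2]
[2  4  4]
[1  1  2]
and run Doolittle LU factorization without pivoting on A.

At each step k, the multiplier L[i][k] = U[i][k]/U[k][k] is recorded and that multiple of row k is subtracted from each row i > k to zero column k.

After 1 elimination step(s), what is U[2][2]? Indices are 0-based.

U[2][2] = 3

Step 1: pivot at (0,0) is 3.
  row1 ← row1 − (4)·row0  ⇒  L[1][0]=4, U row1=(0, 1, 1)
  row2 ← row2 − (2)·row0  ⇒  L[2][0]=2, U row2=(0, 2, 3)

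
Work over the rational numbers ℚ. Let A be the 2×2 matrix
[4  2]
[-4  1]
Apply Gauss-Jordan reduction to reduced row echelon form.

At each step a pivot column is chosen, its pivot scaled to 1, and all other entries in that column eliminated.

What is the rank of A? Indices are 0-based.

[1] R0 /= 4  ⇒  (1, 1/2)
     R1 -= -4·R0  ⇒  (0, 3)
[2] R1 /= 3  ⇒  (0, 1)
     R0 -= 1/2·R1  ⇒  (1, 0)

rank = 2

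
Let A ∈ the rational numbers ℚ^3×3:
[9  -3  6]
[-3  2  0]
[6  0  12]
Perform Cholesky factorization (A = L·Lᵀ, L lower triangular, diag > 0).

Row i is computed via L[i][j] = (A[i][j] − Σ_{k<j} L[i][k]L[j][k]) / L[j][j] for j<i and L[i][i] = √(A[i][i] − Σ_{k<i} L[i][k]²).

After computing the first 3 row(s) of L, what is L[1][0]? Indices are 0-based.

Step 1: L[0][0] = √(9) = 3.
  L[1][0] = (-3) / L[0][0] = -1.
Step 2: L[1][1] = √(1) = 1.
  L[2][0] = (6) / L[0][0] = 2.
  L[2][1] = (2) / L[1][1] = 2.
Step 3: L[2][2] = √(4) = 2.

L[1][0] = -1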